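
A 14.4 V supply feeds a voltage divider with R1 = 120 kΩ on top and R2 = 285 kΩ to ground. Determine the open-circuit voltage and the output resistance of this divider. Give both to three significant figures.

V_th is the open-circuit tap voltage: 14.4 × 285/(120 + 285) = 10.1 V.
With the supply zeroed, R1 and R2 appear in parallel from the tap: R_th = R1‖R2 = (120 × 285)/405.0 = 84.4 kΩ.

V_th = 10.1 V, R_th = 84.4 kΩ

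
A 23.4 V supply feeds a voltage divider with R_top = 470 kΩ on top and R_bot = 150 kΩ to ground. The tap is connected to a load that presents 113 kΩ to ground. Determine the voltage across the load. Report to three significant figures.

The load sits in parallel with R_bot: R_bot‖R_L = (150 × 113) / (150 + 113) = 64.45 kΩ.
V_out = 23.4 × 64.45 / (470 + 64.45) = 23.4 × 64.45/534.4 = 2.82 V.
(Unloaded it would have been 5.66 V.)

V_out ≈ 2.82 V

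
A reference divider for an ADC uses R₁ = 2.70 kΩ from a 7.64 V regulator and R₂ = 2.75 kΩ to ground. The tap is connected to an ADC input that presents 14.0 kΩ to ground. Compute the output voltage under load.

V_out ≈ 3.51 V

The load sits in parallel with R₂: R₂‖R_L = (2.75 × 14.0) / (2.75 + 14.0) = 2.299 kΩ.
V_out = 7.64 × 2.299 / (2.70 + 2.299) = 7.64 × 2.299/4.999 = 3.51 V.
(Unloaded it would have been 3.86 V.)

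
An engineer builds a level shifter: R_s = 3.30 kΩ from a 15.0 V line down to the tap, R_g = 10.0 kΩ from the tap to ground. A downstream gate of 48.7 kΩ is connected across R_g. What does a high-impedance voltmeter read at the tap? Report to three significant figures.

V_out ≈ 10.7 V

The load sits in parallel with R_g: R_g‖R_L = (10.0 × 48.7) / (10.0 + 48.7) = 8.296 kΩ.
V_out = 15.0 × 8.296 / (3.30 + 8.296) = 15.0 × 8.296/11.60 = 10.7 V.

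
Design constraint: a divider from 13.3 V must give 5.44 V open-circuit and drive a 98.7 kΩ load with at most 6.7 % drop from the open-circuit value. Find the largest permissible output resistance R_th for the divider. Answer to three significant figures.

Loading drop = R_th/(R_th + R_L) ≤ 0.0670, so R_th ≤ R_L · ε/(1−ε) = 98.7 kΩ × 0.0670/0.9330 = 7.09 kΩ.

R_th ≤ 7.09 kΩ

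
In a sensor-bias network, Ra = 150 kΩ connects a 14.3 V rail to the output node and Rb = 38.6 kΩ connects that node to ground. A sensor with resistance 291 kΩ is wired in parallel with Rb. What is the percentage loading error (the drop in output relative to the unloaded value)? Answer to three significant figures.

9.54 %

Unloaded V = 14.3 × 38.6/188.6 = 2.9267 V.
Loaded: Rb‖R_L = 34.08 kΩ, giving V = 14.3 × 34.08/184.1 = 2.6474 V.
Drop = (2.9267 − 2.6474) / 2.9267 = 9.54 %.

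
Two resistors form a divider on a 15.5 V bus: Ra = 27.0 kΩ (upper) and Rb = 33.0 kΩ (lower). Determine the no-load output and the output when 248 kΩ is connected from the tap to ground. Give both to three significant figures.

Unloaded: 8.53 V; loaded: 8.04 V

Open-circuit: V = 15.5 × 33.0/(27.0 + 33.0) = 8.53 V.
With the load, Rb becomes Rb‖R_L = 29.12 kΩ, so V = 15.5 × 29.12/56.12 = 8.04 V.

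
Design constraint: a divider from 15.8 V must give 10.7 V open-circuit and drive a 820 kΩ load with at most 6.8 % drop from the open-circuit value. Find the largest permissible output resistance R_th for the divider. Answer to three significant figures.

Loading drop = R_th/(R_th + R_L) ≤ 0.0680, so R_th ≤ R_L · ε/(1−ε) = 820 kΩ × 0.0680/0.9320 = 59.8 kΩ.

R_th ≤ 59.8 kΩ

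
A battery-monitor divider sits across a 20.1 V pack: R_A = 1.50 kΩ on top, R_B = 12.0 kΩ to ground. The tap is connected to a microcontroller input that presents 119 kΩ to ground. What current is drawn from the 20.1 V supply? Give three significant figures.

R_B‖R_L = 10.90 kΩ, so the source sees R_A + R_B‖R_L = 12.40 kΩ.
I = 20.1 V / 12.40 kΩ = 1.62 mA.

I ≈ 1.62 mA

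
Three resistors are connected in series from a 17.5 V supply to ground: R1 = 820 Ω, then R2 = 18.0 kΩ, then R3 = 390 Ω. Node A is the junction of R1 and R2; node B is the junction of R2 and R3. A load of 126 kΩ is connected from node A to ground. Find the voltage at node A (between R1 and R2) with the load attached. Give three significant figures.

Below node A the series string R2+R3 = 18390 Ω sits in parallel with the 126000 Ω load: 16050 Ω.
V_A = 17.5 × 16050/(820 + 16050) = 16.6 V.

V ≈ 16.6 V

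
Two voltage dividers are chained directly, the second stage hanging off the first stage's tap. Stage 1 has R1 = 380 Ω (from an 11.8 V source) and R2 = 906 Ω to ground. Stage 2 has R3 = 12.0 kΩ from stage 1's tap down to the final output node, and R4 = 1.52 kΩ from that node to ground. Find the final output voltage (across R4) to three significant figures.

Stage 2 presents R3+R4 = 13520 Ω as a load on stage 1's tap.
Stage 1's lower leg becomes R2‖(R3+R4) = 849.1 Ω, so V_mid = 11.8 × 849.1/1229 = 8.152 V.
Stage 2 is itself unloaded: V_out = V_mid × R4/(R3+R4) = 8.152 × 1520/13520 = 0.916 V.

V_out ≈ 0.916 V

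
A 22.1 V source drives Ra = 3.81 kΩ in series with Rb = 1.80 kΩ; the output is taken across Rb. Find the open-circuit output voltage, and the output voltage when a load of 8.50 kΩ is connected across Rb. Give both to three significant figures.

Open-circuit: V = 22.1 × 1.80/(3.81 + 1.80) = 7.09 V.
With the load, Rb becomes Rb‖R_L = 1.485 kΩ, so V = 22.1 × 1.485/5.295 = 6.20 V.

Unloaded: 7.09 V; loaded: 6.20 V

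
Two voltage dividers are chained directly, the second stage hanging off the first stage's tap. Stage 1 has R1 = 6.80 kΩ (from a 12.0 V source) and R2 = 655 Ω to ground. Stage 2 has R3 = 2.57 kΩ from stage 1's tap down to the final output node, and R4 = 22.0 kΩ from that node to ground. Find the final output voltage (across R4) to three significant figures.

V_out ≈ 0.922 V

Stage 2 presents R3+R4 = 24570 Ω as a load on stage 1's tap.
Stage 1's lower leg becomes R2‖(R3+R4) = 638.0 Ω, so V_mid = 12.0 × 638.0/7438 = 1.029 V.
Stage 2 is itself unloaded: V_out = V_mid × R4/(R3+R4) = 1.029 × 22000/24570 = 0.922 V.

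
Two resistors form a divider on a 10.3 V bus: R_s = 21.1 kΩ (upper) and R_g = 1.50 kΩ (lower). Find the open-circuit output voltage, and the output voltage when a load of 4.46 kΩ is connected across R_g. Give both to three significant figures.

Unloaded: 0.684 V; loaded: 0.520 V

Open-circuit: V = 10.3 × 1.50/(21.1 + 1.50) = 0.684 V.
With the load, R_g becomes R_g‖R_L = 1.122 kΩ, so V = 10.3 × 1.122/22.22 = 0.520 V.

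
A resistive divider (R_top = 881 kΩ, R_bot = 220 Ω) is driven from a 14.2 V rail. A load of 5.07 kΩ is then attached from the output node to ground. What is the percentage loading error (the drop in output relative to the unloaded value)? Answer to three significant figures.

4.16 %

The divider's output (Thévenin) resistance is R_top‖R_bot = 219.9 Ω.
Fractional drop under load = R_th/(R_th + R_L) = 219.9 / (219.9 + 5070) = 0.04158.
So the output falls by 4.16 %.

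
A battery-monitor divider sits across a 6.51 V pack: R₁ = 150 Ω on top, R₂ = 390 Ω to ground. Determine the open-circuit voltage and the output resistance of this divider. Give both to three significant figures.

V_th = 4.70 V, R_th = 108 Ω

V_th is the open-circuit tap voltage: 6.51 × 390/(150 + 390) = 4.70 V.
With the supply zeroed, R₁ and R₂ appear in parallel from the tap: R_th = R₁‖R₂ = (150 × 390)/540.0 = 108 Ω.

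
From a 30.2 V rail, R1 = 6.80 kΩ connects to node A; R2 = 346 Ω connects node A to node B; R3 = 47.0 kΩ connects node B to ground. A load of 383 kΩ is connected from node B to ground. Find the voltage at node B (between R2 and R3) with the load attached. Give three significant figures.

V ≈ 25.8 V

At node B, R3 is in parallel with the load: R3‖R_L = 41860 Ω.
Below node A the resistance is R2 + (R3‖R_L) = 42210 Ω, so V_A = 30.2 × 42210/49010 = 26.01 V.
Then V_B = V_A × (R3‖R_L)/(R2 + R3‖R_L) = 26.01 × 41860/42210 = 25.8 V.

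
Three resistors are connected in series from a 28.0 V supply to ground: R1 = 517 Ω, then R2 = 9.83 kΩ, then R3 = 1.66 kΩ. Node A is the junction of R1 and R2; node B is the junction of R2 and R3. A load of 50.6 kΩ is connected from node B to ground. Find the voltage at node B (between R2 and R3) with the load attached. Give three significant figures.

V ≈ 3.76 V

At node B, R3 is in parallel with the load: R3‖R_L = 1607 Ω.
Below node A the resistance is R2 + (R3‖R_L) = 11440 Ω, so V_A = 28.0 × 11440/11950 = 26.79 V.
Then V_B = V_A × (R3‖R_L)/(R2 + R3‖R_L) = 26.79 × 1607/11440 = 3.76 V.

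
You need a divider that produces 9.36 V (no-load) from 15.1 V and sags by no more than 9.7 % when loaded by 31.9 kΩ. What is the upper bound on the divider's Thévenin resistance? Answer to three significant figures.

R_th ≤ 3.43 kΩ

Loading drop = R_th/(R_th + R_L) ≤ 0.0970, so R_th ≤ R_L · ε/(1−ε) = 31.9 kΩ × 0.0970/0.9030 = 3.43 kΩ.
(Any R1, R2 with R2/(R1+R2) = 0.620 and R1‖R2 ≤ 3.43 kΩ will meet the spec.)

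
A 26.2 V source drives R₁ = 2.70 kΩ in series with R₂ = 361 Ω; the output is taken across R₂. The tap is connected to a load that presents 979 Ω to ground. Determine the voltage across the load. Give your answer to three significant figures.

The load sits in parallel with R₂: R₂‖R_L = (361 × 979) / (361 + 979) = 263.7 Ω.
V_out = 26.2 × 263.7 / (2700 + 263.7) = 26.2 × 263.7/2964 = 2.33 V.

V_out ≈ 2.33 V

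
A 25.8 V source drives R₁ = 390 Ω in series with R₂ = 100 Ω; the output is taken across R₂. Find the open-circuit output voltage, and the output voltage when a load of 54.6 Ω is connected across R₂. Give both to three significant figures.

Unloaded: 5.27 V; loaded: 2.14 V

Open-circuit: V = 25.8 × 100/(390 + 100) = 5.27 V.
With the load, R₂ becomes R₂‖R_L = 35.32 Ω, so V = 25.8 × 35.32/425.3 = 2.14 V.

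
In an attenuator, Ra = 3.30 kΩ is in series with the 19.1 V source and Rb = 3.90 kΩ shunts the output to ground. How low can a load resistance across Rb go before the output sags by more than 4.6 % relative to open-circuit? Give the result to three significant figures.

R_L(min) ≈ 37.1 kΩ

Output resistance R_th = Ra‖Rb = (3.30 × 3.90)/7.200 = 1.788 kΩ.
The fractional drop is R_th/(R_th + R_L); requiring this ≤ 0.0460 gives R_L ≥ R_th(1/0.0460 − 1) = 1.788 × 20.74 = 37.1 kΩ.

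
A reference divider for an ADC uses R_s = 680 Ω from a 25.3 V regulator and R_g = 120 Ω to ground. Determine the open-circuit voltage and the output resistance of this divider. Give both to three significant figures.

V_th is the open-circuit tap voltage: 25.3 × 120/(680 + 120) = 3.79 V.
With the supply zeroed, R_s and R_g appear in parallel from the tap: R_th = R_s‖R_g = (680 × 120)/800.0 = 102 Ω.

V_th = 3.79 V, R_th = 102 Ω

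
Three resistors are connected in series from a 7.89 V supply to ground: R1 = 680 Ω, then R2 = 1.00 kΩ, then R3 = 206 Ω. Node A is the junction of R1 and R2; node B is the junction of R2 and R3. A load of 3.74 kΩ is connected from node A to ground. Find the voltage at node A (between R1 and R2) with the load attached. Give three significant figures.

V ≈ 4.52 V

Below node A the series string R2+R3 = 1206 Ω sits in parallel with the 3740 Ω load: 911.9 Ω.
V_A = 7.89 × 911.9/(680 + 911.9) = 4.52 V.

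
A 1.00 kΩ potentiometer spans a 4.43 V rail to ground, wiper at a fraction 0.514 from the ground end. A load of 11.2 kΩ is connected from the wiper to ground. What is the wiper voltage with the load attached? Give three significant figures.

The wiper splits the pot into (1−α)R = 486.0 Ω above and αR = 514.0 Ω below.
Lower section ‖ load = 491.4 Ω.
V_wiper = 4.43 × 491.4/(486.0 + 491.4) = 2.23 V.

V ≈ 2.23 V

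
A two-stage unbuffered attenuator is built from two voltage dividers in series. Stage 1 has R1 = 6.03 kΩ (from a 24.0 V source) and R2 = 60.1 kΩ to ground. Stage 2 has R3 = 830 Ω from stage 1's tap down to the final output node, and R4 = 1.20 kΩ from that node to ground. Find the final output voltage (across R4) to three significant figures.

Stage 2 presents R3+R4 = 2030 Ω as a load on stage 1's tap.
Stage 1's lower leg becomes R2‖(R3+R4) = 1964 Ω, so V_mid = 24.0 × 1964/7994 = 5.896 V.
Stage 2 is itself unloaded: V_out = V_mid × R4/(R3+R4) = 5.896 × 1200/2030 = 3.49 V.

V_out ≈ 3.49 V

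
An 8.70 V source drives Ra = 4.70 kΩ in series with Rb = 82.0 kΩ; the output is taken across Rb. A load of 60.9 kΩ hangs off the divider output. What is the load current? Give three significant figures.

I_L ≈ 0.126 mA

Rb‖R_L = 34.95 kΩ; V_out = 8.70 × 34.95/39.65 = 7.669 V.
I_L = V_out / R_L = 7.669 / 60.9 kΩ = 0.126 mA.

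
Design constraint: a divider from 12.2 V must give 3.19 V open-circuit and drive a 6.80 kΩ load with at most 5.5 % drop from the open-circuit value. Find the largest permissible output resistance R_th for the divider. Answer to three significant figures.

Loading drop = R_th/(R_th + R_L) ≤ 0.0550, so R_th ≤ R_L · ε/(1−ε) = 6.80 kΩ × 0.0550/0.9450 = 396 Ω.

R_th ≤ 396 Ω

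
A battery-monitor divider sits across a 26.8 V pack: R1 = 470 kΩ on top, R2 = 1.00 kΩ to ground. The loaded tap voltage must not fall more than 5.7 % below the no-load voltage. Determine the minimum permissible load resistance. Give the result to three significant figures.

R_L(min) ≈ 16.5 kΩ

Output resistance R_th = R1‖R2 = (470000 × 1000)/471000 = 997.9 Ω.
The fractional drop is R_th/(R_th + R_L); requiring this ≤ 0.0570 gives R_L ≥ R_th(1/0.0570 − 1) = 997.9 × 16.54 = 16.5 kΩ.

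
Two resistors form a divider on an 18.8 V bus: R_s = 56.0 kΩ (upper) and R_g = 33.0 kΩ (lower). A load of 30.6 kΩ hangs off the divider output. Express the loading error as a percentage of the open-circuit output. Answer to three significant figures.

The divider's output (Thévenin) resistance is R_s‖R_g = 20.76 kΩ.
Fractional drop under load = R_th/(R_th + R_L) = 20.76 / (20.76 + 30.6) = 0.4043.
So the output falls by 40.4 %.

40.4 %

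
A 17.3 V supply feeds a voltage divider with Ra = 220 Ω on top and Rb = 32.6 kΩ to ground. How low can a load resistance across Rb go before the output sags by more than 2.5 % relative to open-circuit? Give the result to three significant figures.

R_L(min) ≈ 8.52 kΩ

Output resistance R_th = Ra‖Rb = (220 × 32600)/32820 = 218.5 Ω.
The fractional drop is R_th/(R_th + R_L); requiring this ≤ 0.0250 gives R_L ≥ R_th(1/0.0250 − 1) = 218.5 × 39.00 = 8.52 kΩ.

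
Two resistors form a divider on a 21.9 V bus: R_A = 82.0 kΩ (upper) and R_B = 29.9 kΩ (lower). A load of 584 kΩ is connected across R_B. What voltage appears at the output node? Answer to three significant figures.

The load sits in parallel with R_B: R_B‖R_L = (29.9 × 584) / (29.9 + 584) = 28.44 kΩ.
V_out = 21.9 × 28.44 / (82.0 + 28.44) = 21.9 × 28.44/110.4 = 5.64 V.

V_out ≈ 5.64 V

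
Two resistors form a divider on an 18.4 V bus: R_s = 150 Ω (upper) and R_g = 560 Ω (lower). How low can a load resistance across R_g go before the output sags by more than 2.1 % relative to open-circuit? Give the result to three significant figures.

R_L(min) ≈ 5.52 kΩ

Output resistance R_th = R_s‖R_g = (150 × 560)/710.0 = 118.3 Ω.
The fractional drop is R_th/(R_th + R_L); requiring this ≤ 0.0210 gives R_L ≥ R_th(1/0.0210 − 1) = 118.3 × 46.62 = 5.52 kΩ.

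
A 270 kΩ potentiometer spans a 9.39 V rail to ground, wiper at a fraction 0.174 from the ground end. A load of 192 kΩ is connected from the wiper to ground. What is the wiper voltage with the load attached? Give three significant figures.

V ≈ 1.36 V

The wiper splits the pot into (1−α)R = 223.0 kΩ above and αR = 46.98 kΩ below.
Lower section ‖ load = 37.74 kΩ.
V_wiper = 9.39 × 37.74/(223.0 + 37.74) = 1.36 V.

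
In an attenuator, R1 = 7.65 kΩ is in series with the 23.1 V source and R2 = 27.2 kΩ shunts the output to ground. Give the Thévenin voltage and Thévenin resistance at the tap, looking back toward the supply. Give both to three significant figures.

V_th = 18.0 V, R_th = 5.97 kΩ

V_th is the open-circuit tap voltage: 23.1 × 27.2/(7.65 + 27.2) = 18.0 V.
With the supply zeroed, R1 and R2 appear in parallel from the tap: R_th = R1‖R2 = (7.65 × 27.2)/34.85 = 5.97 kΩ.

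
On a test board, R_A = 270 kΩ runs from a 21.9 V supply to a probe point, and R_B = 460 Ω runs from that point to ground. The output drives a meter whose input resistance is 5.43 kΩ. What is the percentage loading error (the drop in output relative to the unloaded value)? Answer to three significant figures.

The divider's output (Thévenin) resistance is R_A‖R_B = 459.2 Ω.
Fractional drop under load = R_th/(R_th + R_L) = 459.2 / (459.2 + 5430) = 0.07798.
So the output falls by 7.80 %.

7.80 %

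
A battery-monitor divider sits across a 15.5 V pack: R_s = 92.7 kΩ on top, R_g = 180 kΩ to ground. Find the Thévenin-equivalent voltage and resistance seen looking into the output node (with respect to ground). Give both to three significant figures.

V_th = 10.2 V, R_th = 61.2 kΩ

V_th is the open-circuit tap voltage: 15.5 × 180/(92.7 + 180) = 10.2 V.
With the supply zeroed, R_s and R_g appear in parallel from the tap: R_th = R_s‖R_g = (92.7 × 180)/272.7 = 61.2 kΩ.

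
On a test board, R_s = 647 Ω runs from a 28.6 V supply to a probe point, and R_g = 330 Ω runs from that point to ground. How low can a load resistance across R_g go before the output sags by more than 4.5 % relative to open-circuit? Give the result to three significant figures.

R_L(min) ≈ 4.64 kΩ

Output resistance R_th = R_s‖R_g = (647 × 330)/977.0 = 218.5 Ω.
The fractional drop is R_th/(R_th + R_L); requiring this ≤ 0.0450 gives R_L ≥ R_th(1/0.0450 − 1) = 218.5 × 21.22 = 4.64 kΩ.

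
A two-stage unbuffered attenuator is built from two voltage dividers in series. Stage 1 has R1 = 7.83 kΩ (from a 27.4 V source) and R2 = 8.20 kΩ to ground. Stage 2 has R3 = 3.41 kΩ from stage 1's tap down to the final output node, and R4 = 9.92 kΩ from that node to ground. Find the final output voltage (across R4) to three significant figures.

Stage 2 presents R3+R4 = 13.33 kΩ as a load on stage 1's tap.
Stage 1's lower leg becomes R2‖(R3+R4) = 5.077 kΩ, so V_mid = 27.4 × 5.077/12.91 = 10.78 V.
Stage 2 is itself unloaded: V_out = V_mid × R4/(R3+R4) = 10.78 × 9.92/13.33 = 8.02 V.

V_out ≈ 8.02 V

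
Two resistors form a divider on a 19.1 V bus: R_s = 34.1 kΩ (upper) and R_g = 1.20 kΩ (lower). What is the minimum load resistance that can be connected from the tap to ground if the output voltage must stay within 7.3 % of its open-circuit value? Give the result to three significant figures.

R_L(min) ≈ 14.7 kΩ

Output resistance R_th = R_s‖R_g = (34.1 × 1.20)/35.30 = 1.159 kΩ.
The fractional drop is R_th/(R_th + R_L); requiring this ≤ 0.0730 gives R_L ≥ R_th(1/0.0730 − 1) = 1.159 × 12.70 = 14.7 kΩ.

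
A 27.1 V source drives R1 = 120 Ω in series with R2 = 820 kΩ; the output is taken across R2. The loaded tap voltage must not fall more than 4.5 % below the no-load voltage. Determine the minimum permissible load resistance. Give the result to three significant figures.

Output resistance R_th = R1‖R2 = (120 × 820000)/820100 = 120.0 Ω.
The fractional drop is R_th/(R_th + R_L); requiring this ≤ 0.0450 gives R_L ≥ R_th(1/0.0450 − 1) = 120.0 × 21.22 = 2.55 kΩ.

R_L(min) ≈ 2.55 kΩ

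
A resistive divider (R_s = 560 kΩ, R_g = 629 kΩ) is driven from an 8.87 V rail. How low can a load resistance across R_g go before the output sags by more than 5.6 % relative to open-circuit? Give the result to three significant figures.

Output resistance R_th = R_s‖R_g = (560 × 629)/1189 = 296.2 kΩ.
The fractional drop is R_th/(R_th + R_L); requiring this ≤ 0.0560 gives R_L ≥ R_th(1/0.0560 − 1) = 296.2 × 16.86 = 4.99 MΩ.

R_L(min) ≈ 4.99 MΩ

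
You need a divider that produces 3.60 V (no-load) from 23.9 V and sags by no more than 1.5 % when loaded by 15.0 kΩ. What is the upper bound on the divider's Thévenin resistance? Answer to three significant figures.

Loading drop = R_th/(R_th + R_L) ≤ 0.0150, so R_th ≤ R_L · ε/(1−ε) = 15.0 kΩ × 0.0150/0.9850 = 228 Ω.

R_th ≤ 228 Ω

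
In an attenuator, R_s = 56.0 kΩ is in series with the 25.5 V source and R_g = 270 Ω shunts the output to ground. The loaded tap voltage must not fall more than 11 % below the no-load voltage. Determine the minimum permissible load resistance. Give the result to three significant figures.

R_L(min) ≈ 2.17 kΩ

Output resistance R_th = R_s‖R_g = (56000 × 270)/56270 = 268.7 Ω.
The fractional drop is R_th/(R_th + R_L); requiring this ≤ 0.110 gives R_L ≥ R_th(1/0.110 − 1) = 268.7 × 8.091 = 2.17 kΩ.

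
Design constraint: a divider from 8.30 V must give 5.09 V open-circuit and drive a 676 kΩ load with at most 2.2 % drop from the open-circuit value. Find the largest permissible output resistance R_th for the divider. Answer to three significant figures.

Loading drop = R_th/(R_th + R_L) ≤ 0.0220, so R_th ≤ R_L · ε/(1−ε) = 676 kΩ × 0.0220/0.9780 = 15.2 kΩ.

R_th ≤ 15.2 kΩ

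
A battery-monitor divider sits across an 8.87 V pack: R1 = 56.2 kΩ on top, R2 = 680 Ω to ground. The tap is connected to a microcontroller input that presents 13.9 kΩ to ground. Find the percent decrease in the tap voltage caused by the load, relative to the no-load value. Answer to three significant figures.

4.61 %

The divider's output (Thévenin) resistance is R1‖R2 = 671.9 Ω.
Fractional drop under load = R_th/(R_th + R_L) = 671.9 / (671.9 + 13900) = 0.04611.
So the output falls by 4.61 %.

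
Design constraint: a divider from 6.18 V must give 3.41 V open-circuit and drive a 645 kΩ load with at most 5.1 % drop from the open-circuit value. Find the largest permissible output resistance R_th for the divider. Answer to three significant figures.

R_th ≤ 34.7 kΩ

Loading drop = R_th/(R_th + R_L) ≤ 0.0510, so R_th ≤ R_L · ε/(1−ε) = 645 kΩ × 0.0510/0.9490 = 34.7 kΩ.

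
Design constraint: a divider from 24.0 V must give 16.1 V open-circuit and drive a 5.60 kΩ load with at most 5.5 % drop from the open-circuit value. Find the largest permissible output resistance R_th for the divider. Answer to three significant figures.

R_th ≤ 326 Ω

Loading drop = R_th/(R_th + R_L) ≤ 0.0550, so R_th ≤ R_L · ε/(1−ε) = 5.60 kΩ × 0.0550/0.9450 = 326 Ω.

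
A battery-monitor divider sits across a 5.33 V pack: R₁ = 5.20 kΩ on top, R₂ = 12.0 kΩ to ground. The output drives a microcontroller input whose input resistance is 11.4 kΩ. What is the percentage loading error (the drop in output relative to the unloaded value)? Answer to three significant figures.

Unloaded V = 5.33 × 12.0/17.20 = 3.719 V.
Loaded: R₂‖R_L = 5.846 kΩ, giving V = 5.33 × 5.846/11.05 = 2.821 V.
Drop = (3.719 − 2.821) / 3.719 = 24.1 %.

24.1 %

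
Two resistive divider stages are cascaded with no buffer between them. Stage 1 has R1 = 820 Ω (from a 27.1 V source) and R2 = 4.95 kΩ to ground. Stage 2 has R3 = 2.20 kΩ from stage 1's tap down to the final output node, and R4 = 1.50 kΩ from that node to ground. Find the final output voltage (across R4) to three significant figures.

Stage 2 presents R3+R4 = 3700 Ω as a load on stage 1's tap.
Stage 1's lower leg becomes R2‖(R3+R4) = 2117 Ω, so V_mid = 27.1 × 2117/2937 = 19.53 V.
Stage 2 is itself unloaded: V_out = V_mid × R4/(R3+R4) = 19.53 × 1500/3700 = 7.92 V.

V_out ≈ 7.92 V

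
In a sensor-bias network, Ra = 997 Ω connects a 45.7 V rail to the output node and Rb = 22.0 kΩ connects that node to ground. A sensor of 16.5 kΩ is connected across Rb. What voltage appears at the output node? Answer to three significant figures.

V_out ≈ 41.3 V

The load sits in parallel with Rb: Rb‖R_L = (22000 × 16500) / (22000 + 16500) = 9429 Ω.
V_out = 45.7 × 9429 / (997 + 9429) = 45.7 × 9429/10430 = 41.3 V.
(Unloaded it would have been 43.7 V.)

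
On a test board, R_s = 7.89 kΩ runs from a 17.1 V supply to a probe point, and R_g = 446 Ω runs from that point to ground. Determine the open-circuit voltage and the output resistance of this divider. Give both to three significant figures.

V_th is the open-circuit tap voltage: 17.1 × 446/(7890 + 446) = 0.915 V.
With the supply zeroed, R_s and R_g appear in parallel from the tap: R_th = R_s‖R_g = (7890 × 446)/8336 = 422 Ω.

V_th = 0.915 V, R_th = 422 Ω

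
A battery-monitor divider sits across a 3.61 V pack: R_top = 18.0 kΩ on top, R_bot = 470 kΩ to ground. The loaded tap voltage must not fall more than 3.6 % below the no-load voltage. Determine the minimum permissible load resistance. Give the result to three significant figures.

Output resistance R_th = R_top‖R_bot = (18.0 × 470)/488.0 = 17.34 kΩ.
The fractional drop is R_th/(R_th + R_L); requiring this ≤ 0.0360 gives R_L ≥ R_th(1/0.0360 − 1) = 17.34 × 26.78 = 464 kΩ.

R_L(min) ≈ 464 kΩ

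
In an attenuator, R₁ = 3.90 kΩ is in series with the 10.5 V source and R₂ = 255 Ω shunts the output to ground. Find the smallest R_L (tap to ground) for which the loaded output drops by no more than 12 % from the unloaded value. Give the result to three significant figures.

R_L(min) ≈ 1.76 kΩ

Output resistance R_th = R₁‖R₂ = (3900 × 255)/4155 = 239.4 Ω.
The fractional drop is R_th/(R_th + R_L); requiring this ≤ 0.120 gives R_L ≥ R_th(1/0.120 − 1) = 239.4 × 7.333 = 1.76 kΩ.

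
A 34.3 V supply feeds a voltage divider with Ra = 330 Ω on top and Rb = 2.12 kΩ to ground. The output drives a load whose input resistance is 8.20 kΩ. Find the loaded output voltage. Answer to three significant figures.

V_out ≈ 28.7 V

The load sits in parallel with Rb: Rb‖R_L = (2120 × 8200) / (2120 + 8200) = 1684 Ω.
V_out = 34.3 × 1684 / (330 + 1684) = 34.3 × 1684/2014 = 28.7 V.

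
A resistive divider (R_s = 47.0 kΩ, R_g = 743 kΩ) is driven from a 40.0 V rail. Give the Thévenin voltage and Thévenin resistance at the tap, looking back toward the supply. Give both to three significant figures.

V_th is the open-circuit tap voltage: 40.0 × 743/(47.0 + 743) = 37.6 V.
With the supply zeroed, R_s and R_g appear in parallel from the tap: R_th = R_s‖R_g = (47.0 × 743)/790.0 = 44.2 kΩ.

V_th = 37.6 V, R_th = 44.2 kΩ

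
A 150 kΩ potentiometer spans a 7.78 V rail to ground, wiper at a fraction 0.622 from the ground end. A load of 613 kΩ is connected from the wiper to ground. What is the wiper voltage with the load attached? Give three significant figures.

V ≈ 4.58 V

The wiper splits the pot into (1−α)R = 56.70 kΩ above and αR = 93.30 kΩ below.
Lower section ‖ load = 80.98 kΩ.
V_wiper = 7.78 × 80.98/(56.70 + 80.98) = 4.58 V.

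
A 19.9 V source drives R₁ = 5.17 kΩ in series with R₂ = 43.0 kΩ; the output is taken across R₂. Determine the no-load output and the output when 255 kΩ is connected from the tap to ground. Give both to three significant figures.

Open-circuit: V = 19.9 × 43.0/(5.17 + 43.0) = 17.8 V.
With the load, R₂ becomes R₂‖R_L = 36.80 kΩ, so V = 19.9 × 36.80/41.97 = 17.4 V.

Unloaded: 17.8 V; loaded: 17.4 V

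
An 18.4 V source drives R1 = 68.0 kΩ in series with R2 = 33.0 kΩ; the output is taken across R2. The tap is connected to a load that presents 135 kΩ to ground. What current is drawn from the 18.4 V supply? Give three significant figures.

R2‖R_L = 26.52 kΩ, so the source sees R1 + R2‖R_L = 94.52 kΩ.
I = 18.4 V / 94.52 kΩ = 0.195 mA.

I ≈ 0.195 mA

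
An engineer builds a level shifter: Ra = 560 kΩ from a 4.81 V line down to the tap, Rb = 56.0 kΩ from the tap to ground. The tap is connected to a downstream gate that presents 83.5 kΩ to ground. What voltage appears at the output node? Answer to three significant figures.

The load sits in parallel with Rb: Rb‖R_L = (56.0 × 83.5) / (56.0 + 83.5) = 33.52 kΩ.
V_out = 4.81 × 33.52 / (560 + 33.52) = 4.81 × 33.52/593.5 = 0.272 V.

V_out ≈ 0.272 V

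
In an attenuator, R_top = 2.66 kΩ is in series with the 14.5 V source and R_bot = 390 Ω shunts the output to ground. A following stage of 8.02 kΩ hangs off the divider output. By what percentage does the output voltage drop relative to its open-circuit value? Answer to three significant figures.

The divider's output (Thévenin) resistance is R_top‖R_bot = 340.1 Ω.
Fractional drop under load = R_th/(R_th + R_L) = 340.1 / (340.1 + 8020) = 0.04068.
So the output falls by 4.07 %.

4.07 %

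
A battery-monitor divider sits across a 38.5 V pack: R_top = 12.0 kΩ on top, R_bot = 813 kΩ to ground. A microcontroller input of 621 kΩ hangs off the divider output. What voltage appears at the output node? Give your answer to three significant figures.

V_out ≈ 37.2 V

The load sits in parallel with R_bot: R_bot‖R_L = (813 × 621) / (813 + 621) = 352.1 kΩ.
V_out = 38.5 × 352.1 / (12.0 + 352.1) = 38.5 × 352.1/364.1 = 37.2 V.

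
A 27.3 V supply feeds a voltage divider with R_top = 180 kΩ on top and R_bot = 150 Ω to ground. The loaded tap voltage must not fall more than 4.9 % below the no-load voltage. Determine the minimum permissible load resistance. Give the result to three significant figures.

R_L(min) ≈ 2.91 kΩ

Output resistance R_th = R_top‖R_bot = (180000 × 150)/180200 = 149.9 Ω.
The fractional drop is R_th/(R_th + R_L); requiring this ≤ 0.0490 gives R_L ≥ R_th(1/0.0490 − 1) = 149.9 × 19.41 = 2.91 kΩ.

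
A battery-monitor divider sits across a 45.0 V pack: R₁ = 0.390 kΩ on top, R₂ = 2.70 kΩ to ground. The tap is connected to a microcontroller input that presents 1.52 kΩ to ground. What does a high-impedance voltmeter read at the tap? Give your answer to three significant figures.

V_out ≈ 32.1 V

The load sits in parallel with R₂: R₂‖R_L = (2700 × 1520) / (2700 + 1520) = 972.5 Ω.
V_out = 45.0 × 972.5 / (390 + 972.5) = 45.0 × 972.5/1363 = 32.1 V.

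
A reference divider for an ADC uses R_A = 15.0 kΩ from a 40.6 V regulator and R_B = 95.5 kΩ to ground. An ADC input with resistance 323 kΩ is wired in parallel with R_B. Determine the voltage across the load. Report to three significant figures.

The load sits in parallel with R_B: R_B‖R_L = (95.5 × 323) / (95.5 + 323) = 73.71 kΩ.
V_out = 40.6 × 73.71 / (15.0 + 73.71) = 40.6 × 73.71/88.71 = 33.7 V.
(Unloaded it would have been 35.1 V.)

V_out ≈ 33.7 V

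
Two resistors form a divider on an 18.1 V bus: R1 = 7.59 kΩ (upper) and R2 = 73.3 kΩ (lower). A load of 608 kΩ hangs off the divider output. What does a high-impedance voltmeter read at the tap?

V_out ≈ 16.2 V

The load sits in parallel with R2: R2‖R_L = (73.3 × 608) / (73.3 + 608) = 65.41 kΩ.
V_out = 18.1 × 65.41 / (7.59 + 65.41) = 18.1 × 65.41/73.00 = 16.2 V.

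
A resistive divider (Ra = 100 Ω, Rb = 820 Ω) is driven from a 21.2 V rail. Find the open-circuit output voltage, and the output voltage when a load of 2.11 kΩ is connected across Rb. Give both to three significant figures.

Unloaded: 18.9 V; loaded: 18.1 V

Open-circuit: V = 21.2 × 820/(100 + 820) = 18.9 V.
With the load, Rb becomes Rb‖R_L = 590.5 Ω, so V = 21.2 × 590.5/690.5 = 18.1 V.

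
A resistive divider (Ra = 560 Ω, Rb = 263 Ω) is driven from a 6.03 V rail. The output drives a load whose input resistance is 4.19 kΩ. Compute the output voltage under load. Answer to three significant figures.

The load sits in parallel with Rb: Rb‖R_L = (263 × 4190) / (263 + 4190) = 247.5 Ω.
V_out = 6.03 × 247.5 / (560 + 247.5) = 6.03 × 247.5/807.5 = 1.85 V.
(Unloaded it would have been 1.93 V.)

V_out ≈ 1.85 V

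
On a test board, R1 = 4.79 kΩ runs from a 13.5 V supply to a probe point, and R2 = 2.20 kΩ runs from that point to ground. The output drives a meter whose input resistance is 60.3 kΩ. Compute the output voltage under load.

The load sits in parallel with R2: R2‖R_L = (2.20 × 60.3) / (2.20 + 60.3) = 2.123 kΩ.
V_out = 13.5 × 2.123 / (4.79 + 2.123) = 13.5 × 2.123/6.913 = 4.15 V.

V_out ≈ 4.15 V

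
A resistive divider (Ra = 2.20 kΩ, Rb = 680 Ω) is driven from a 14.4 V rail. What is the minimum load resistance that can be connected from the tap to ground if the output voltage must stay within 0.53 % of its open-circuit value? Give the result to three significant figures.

R_L(min) ≈ 97.5 kΩ

Output resistance R_th = Ra‖Rb = (2200 × 680)/2880 = 519.4 Ω.
The fractional drop is R_th/(R_th + R_L); requiring this ≤ 0.00530 gives R_L ≥ R_th(1/0.00530 − 1) = 519.4 × 187.7 = 97.5 kΩ.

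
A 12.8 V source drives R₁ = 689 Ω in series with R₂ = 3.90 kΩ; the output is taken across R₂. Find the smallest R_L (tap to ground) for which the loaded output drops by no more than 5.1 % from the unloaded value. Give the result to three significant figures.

Output resistance R_th = R₁‖R₂ = (689 × 3900)/4589 = 585.6 Ω.
The fractional drop is R_th/(R_th + R_L); requiring this ≤ 0.0510 gives R_L ≥ R_th(1/0.0510 − 1) = 585.6 × 18.61 = 10.9 kΩ.

R_L(min) ≈ 10.9 kΩ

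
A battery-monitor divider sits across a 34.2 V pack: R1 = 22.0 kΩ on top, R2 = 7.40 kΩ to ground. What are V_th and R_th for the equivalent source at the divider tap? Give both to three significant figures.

V_th is the open-circuit tap voltage: 34.2 × 7.40/(22.0 + 7.40) = 8.61 V.
With the supply zeroed, R1 and R2 appear in parallel from the tap: R_th = R1‖R2 = (22.0 × 7.40)/29.40 = 5.54 kΩ.

V_th = 8.61 V, R_th = 5.54 kΩ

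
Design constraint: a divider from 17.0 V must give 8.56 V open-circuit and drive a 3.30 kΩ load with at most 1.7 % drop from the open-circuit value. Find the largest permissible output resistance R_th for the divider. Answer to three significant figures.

R_th ≤ 57.1 Ω

Loading drop = R_th/(R_th + R_L) ≤ 0.0170, so R_th ≤ R_L · ε/(1−ε) = 3.30 kΩ × 0.0170/0.9830 = 57.1 Ω.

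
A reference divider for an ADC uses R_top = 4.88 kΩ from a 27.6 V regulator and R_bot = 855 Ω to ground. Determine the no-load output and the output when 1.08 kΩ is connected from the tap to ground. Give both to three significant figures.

Unloaded: 4.11 V; loaded: 2.46 V

Open-circuit: V = 27.6 × 855/(4880 + 855) = 4.11 V.
With the load, R_bot becomes R_bot‖R_L = 477.2 Ω, so V = 27.6 × 477.2/5357 = 2.46 V.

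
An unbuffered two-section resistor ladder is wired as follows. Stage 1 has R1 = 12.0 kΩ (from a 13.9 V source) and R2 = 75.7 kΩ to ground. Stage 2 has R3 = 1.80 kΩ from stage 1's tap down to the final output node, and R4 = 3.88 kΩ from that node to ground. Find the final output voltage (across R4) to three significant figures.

V_out ≈ 2.90 V

Stage 2 presents R3+R4 = 5.680 kΩ as a load on stage 1's tap.
Stage 1's lower leg becomes R2‖(R3+R4) = 5.284 kΩ, so V_mid = 13.9 × 5.284/17.28 = 4.249 V.
Stage 2 is itself unloaded: V_out = V_mid × R4/(R3+R4) = 4.249 × 3.88/5.680 = 2.90 V.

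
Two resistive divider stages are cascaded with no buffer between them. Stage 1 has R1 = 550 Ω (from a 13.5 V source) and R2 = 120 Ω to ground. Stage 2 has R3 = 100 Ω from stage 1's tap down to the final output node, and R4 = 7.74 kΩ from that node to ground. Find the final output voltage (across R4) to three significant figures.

Stage 2 presents R3+R4 = 7840 Ω as a load on stage 1's tap.
Stage 1's lower leg becomes R2‖(R3+R4) = 118.2 Ω, so V_mid = 13.5 × 118.2/668.2 = 2.388 V.
Stage 2 is itself unloaded: V_out = V_mid × R4/(R3+R4) = 2.388 × 7740/7840 = 2.36 V.

V_out ≈ 2.36 V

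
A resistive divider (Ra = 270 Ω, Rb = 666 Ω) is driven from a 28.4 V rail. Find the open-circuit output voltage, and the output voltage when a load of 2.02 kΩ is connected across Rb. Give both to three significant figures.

Unloaded: 20.2 V; loaded: 18.5 V

Open-circuit: V = 28.4 × 666/(270 + 666) = 20.2 V.
With the load, Rb becomes Rb‖R_L = 500.9 Ω, so V = 28.4 × 500.9/770.9 = 18.5 V.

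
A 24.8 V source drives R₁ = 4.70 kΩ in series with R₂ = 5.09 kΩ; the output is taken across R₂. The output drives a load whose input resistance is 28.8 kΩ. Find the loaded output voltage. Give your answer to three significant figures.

V_out ≈ 11.9 V

The load sits in parallel with R₂: R₂‖R_L = (5.09 × 28.8) / (5.09 + 28.8) = 4.326 kΩ.
V_out = 24.8 × 4.326 / (4.70 + 4.326) = 24.8 × 4.326/9.026 = 11.9 V.
(Unloaded it would have been 12.9 V.)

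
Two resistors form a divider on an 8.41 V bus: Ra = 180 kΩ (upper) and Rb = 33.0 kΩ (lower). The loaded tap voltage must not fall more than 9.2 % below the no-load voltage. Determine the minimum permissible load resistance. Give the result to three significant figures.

R_L(min) ≈ 275 kΩ

Output resistance R_th = Ra‖Rb = (180 × 33.0)/213.0 = 27.89 kΩ.
The fractional drop is R_th/(R_th + R_L); requiring this ≤ 0.0920 gives R_L ≥ R_th(1/0.0920 − 1) = 27.89 × 9.870 = 275 kΩ.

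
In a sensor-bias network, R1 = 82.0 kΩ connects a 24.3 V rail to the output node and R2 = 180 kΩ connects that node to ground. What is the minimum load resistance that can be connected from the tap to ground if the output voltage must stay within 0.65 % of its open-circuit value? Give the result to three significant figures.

Output resistance R_th = R1‖R2 = (82.0 × 180)/262.0 = 56.34 kΩ.
The fractional drop is R_th/(R_th + R_L); requiring this ≤ 0.00650 gives R_L ≥ R_th(1/0.00650 − 1) = 56.34 × 152.8 = 8.61 MΩ.

R_L(min) ≈ 8.61 MΩ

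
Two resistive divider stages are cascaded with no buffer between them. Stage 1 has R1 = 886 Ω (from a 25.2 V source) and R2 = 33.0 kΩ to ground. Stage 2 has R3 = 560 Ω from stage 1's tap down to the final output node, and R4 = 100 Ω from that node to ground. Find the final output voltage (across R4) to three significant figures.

Stage 2 presents R3+R4 = 660.0 Ω as a load on stage 1's tap.
Stage 1's lower leg becomes R2‖(R3+R4) = 647.1 Ω, so V_mid = 25.2 × 647.1/1533 = 10.64 V.
Stage 2 is itself unloaded: V_out = V_mid × R4/(R3+R4) = 10.64 × 100/660.0 = 1.61 V.

V_out ≈ 1.61 V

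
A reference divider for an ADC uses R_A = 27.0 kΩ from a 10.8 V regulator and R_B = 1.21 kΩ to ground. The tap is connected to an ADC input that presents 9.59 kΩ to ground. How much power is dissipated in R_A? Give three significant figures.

P ≈ 4.00 mW

Total resistance from the source is R_A + (R_B‖R_L) = 28.07 kΩ, so I = 10.8/28.07 kΩ = 0.3847 mA.
P = I²·R_A = (0.3847 mA)² × 27.0 kΩ = 4.00 mW.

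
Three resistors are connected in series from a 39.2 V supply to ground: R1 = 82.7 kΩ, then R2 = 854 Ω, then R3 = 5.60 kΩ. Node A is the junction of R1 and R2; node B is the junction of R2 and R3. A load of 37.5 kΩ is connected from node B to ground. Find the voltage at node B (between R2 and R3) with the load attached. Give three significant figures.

At node B, R3 is in parallel with the load: R3‖R_L = 4872 Ω.
Below node A the resistance is R2 + (R3‖R_L) = 5726 Ω, so V_A = 39.2 × 5726/88430 = 2.539 V.
Then V_B = V_A × (R3‖R_L)/(R2 + R3‖R_L) = 2.539 × 4872/5726 = 2.16 V.

V ≈ 2.16 V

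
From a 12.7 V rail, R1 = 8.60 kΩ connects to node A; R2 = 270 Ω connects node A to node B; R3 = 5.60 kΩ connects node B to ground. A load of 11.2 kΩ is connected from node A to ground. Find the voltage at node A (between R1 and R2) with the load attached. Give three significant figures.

V ≈ 3.93 V

Below node A the series string R2+R3 = 5870 Ω sits in parallel with the 11200 Ω load: 3851 Ω.
V_A = 12.7 × 3851/(8600 + 3851) = 3.93 V.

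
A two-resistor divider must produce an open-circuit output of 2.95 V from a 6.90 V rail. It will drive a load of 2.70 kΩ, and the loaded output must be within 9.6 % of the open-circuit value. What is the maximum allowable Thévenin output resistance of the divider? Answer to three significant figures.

Loading drop = R_th/(R_th + R_L) ≤ 0.0960, so R_th ≤ R_L · ε/(1−ε) = 2.70 kΩ × 0.0960/0.9040 = 287 Ω.
(Any R1, R2 with R2/(R1+R2) = 0.428 and R1‖R2 ≤ 287 Ω will meet the spec.)

R_th ≤ 287 Ω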